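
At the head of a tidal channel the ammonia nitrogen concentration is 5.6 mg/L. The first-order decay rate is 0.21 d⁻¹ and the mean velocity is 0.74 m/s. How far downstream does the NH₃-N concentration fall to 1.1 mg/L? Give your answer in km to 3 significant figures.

From C = C₀·e^(−kt), t = ln(C₀/C)/k = ln(5.6/1.1)/0.21 = 1.627/0.21 = 7.75 d.
Distance = v·t = 0.74 m/s × 6.696e+05 s = 4.955e+05 m = 495.5 km.

495 km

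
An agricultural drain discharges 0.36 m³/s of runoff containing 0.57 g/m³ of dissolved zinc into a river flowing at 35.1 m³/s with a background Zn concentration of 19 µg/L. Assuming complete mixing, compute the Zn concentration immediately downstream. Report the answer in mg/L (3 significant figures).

0.0246 mg/L

19 µg/L = 0.019 mg/L.
Conservation of mass across the mixing zone: C = (0.36·0.57 + 35.1·0.019) / (0.36 + 35.1) = 0.8721/35.46 = 0.02459 mg/L.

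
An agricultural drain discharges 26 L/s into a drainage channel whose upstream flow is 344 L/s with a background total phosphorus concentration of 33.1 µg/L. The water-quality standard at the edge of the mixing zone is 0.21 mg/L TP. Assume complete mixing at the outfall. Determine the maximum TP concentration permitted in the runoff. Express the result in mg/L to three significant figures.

26 L/s = 0.026 m³/s.
344 L/s = 0.344 m³/s.
33.1 µg/L = 0.0331 mg/L.
Mass balance: 0.21·0.37 = 0.026·Cₑ + 0.344·0.0331.
Cₑ = (0.0777 − 0.01139) / 0.026 = 2.551 mg/L.

2.55 mg/L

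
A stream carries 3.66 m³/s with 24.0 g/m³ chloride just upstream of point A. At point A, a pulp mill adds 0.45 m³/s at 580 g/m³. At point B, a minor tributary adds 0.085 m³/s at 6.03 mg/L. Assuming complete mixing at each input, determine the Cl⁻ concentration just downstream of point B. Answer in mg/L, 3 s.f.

After input A: C = (3.66·24 + 0.45·580) / 4.11 = 84.88 mg/L.
After input B: C = (4.11·84.88 + 0.085·6.03) / 4.195 = 83.28 mg/L.

83.3 mg/L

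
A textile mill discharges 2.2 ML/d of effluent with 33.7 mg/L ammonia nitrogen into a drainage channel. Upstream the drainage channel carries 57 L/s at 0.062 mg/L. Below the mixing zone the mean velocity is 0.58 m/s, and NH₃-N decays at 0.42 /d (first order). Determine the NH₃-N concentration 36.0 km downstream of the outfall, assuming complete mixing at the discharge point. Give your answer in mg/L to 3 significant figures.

2.2 ML/d = 0.02546 m³/s.
57 L/s = 0.057 m³/s.
After complete mixing, C₀ = (0.02546·33.7 + 0.057·0.062) / 0.08246 = 10.45 mg/L.
Travel time t = 3.6e+04 m / 0.58 m/s = 6.207e+04 s = 0.7184 d.
C = 10.45·exp(−0.42·0.7184) = 10.45·0.7395 = 7.727 mg/L.

7.73 mg/L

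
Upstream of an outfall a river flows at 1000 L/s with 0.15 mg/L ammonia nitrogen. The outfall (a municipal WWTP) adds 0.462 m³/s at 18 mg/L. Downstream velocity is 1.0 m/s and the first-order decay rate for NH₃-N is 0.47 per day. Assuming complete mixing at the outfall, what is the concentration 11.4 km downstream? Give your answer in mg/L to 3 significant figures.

5.44 mg/L

1000 L/s = 1 m³/s.
After complete mixing, C₀ = (0.462·18 + 1·0.15) / 1.462 = 5.791 mg/L.
Travel time t = 1.14e+04 m / 1.0 m/s = 1.14e+04 s = 0.1319 d.
C = 5.791·exp(−0.47·0.1319) = 5.791·0.9399 = 5.443 mg/L.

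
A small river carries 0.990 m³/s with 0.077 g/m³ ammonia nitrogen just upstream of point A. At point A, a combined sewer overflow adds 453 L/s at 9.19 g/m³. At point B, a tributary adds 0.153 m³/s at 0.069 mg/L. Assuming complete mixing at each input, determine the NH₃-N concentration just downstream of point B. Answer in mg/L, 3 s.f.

2.66 mg/L

453 L/s = 0.453 m³/s.
After input A: C = (0.99·0.077 + 0.453·9.19) / 1.443 = 2.938 mg/L.
After input B: C = (1.443·2.938 + 0.153·0.069) / 1.596 = 2.663 mg/L.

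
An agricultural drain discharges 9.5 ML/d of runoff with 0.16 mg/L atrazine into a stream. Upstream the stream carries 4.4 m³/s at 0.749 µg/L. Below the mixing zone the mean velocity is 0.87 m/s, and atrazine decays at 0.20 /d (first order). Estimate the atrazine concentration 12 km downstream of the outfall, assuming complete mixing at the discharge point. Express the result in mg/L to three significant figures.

0.00449 mg/L

9.5 ML/d = 0.11 m³/s.
0.749 µg/L = 0.000749 mg/L.
After complete mixing, C₀ = (0.11·0.16 + 4.4·0.000749) / 4.51 = 0.004632 mg/L.
Travel time t = 1.2e+04 m / 0.87 m/s = 1.379e+04 s = 0.1596 d.
C = 0.004632·exp(−0.20·0.1596) = 0.004632·0.9686 = 0.004486 mg/L.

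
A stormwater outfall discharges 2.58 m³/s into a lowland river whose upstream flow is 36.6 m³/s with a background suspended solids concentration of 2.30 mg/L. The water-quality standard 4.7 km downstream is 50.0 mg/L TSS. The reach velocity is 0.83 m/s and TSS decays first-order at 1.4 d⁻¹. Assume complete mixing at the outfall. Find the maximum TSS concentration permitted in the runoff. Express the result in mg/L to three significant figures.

800 mg/L

Travel time to the compliance point: t = 4700/0.83 = 5663 s = 0.06554 d; decay factor exp(−1.4·0.06554) = 0.9123.
So the concentration just after mixing may be at most 50/0.9123 = 54.8 mg/L.
Mass balance: 54.8·39.18 = 2.58·Cₑ + 36.6·2.3.
Cₑ = (2147 − 84.18) / 2.58 = 799.6 mg/L.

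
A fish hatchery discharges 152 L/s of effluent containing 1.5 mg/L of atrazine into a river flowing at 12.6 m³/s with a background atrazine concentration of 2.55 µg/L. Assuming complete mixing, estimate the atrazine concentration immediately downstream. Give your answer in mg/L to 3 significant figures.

152 L/s = 0.152 m³/s.
2.55 µg/L = 0.00255 mg/L.
Conservation of mass across the mixing zone: C = (0.152·1.5 + 12.6·0.00255) / (0.152 + 12.6) = 0.2601/12.75 = 0.0204 mg/L.

0.0204 mg/L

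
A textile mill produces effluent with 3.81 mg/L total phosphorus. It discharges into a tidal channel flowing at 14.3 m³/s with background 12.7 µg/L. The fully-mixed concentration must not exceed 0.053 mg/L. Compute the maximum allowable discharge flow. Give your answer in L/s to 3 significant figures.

153 L/s

12.7 µg/L = 0.0127 mg/L.
Mass balance at complete mixing: C_std·(Q_w + Q_r) = Q_w·C_e + Q_r·C_b.
Rearranging, Q_w = Q_r·(C_std − C_b)/(C_e − C_std) = 14.3·(0.053 − 0.0127) / (3.81 − 0.053) = 0.1534 m³/s.
= 153.4 L/s.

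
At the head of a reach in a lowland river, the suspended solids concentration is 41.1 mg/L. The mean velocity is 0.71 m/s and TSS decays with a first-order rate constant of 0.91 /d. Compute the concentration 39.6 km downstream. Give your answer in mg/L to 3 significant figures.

22.8 mg/L

Travel time t = 39.6 km / 0.71 m/s = 3.96e+04/0.71 = 5.577e+04 s = 0.6455 d.
First-order decay: C = 41.1·exp(−0.91·0.6455) = 41.1·0.5557 = 22.84 mg/L.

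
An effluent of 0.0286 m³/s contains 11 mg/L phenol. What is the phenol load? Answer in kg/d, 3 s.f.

Mass flux = Q·C = 0.0286 m³/s × 11 g/m³ = 0.3146 g/s.
= 0.3146 g/s × 86.4 = 27.18 kg/d.

27.2 kg/d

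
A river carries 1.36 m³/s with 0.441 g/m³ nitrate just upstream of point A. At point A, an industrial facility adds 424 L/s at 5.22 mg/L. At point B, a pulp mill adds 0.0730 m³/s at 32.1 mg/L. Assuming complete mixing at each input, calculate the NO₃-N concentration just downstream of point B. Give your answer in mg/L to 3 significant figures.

424 L/s = 0.424 m³/s.
After input A: C = (1.36·0.441 + 0.424·5.22) / 1.784 = 1.577 mg/L.
After input B: C = (1.784·1.577 + 0.073·32.1) / 1.857 = 2.777 mg/L.

2.78 mg/L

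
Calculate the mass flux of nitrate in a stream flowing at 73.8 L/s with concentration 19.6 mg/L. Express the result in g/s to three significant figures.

73.8 L/s = 0.0738 m³/s.
Mass flux = Q·C = 0.0738 m³/s × 19.6 g/m³ = 1.446 g/s.

1.45 g/s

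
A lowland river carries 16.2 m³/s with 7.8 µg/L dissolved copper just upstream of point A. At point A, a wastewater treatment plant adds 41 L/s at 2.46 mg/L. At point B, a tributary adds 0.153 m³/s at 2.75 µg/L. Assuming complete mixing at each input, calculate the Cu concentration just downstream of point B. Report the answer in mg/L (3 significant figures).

7.8 µg/L = 0.0078 mg/L.
41 L/s = 0.041 m³/s.
After input A: C = (16.2·0.0078 + 0.041·2.46) / 16.24 = 0.01399 mg/L.
2.75 µg/L = 0.00275 mg/L.
After input B: C = (16.24·0.01399 + 0.153·0.00275) / 16.39 = 0.01389 mg/L.

0.0139 mg/L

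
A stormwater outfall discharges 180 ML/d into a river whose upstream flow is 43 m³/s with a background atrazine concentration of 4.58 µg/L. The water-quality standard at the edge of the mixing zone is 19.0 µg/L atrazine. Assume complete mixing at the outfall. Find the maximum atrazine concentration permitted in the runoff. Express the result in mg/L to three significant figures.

0.317 mg/L

180 ML/d = 2.083 m³/s.
4.58 µg/L = 0.00458 mg/L.
19.0 µg/L = 0.019 mg/L.
Mass balance: 0.019·45.08 = 2.083·Cₑ + 43·0.00458.
Cₑ = (0.8566 − 0.1969) / 2.083 = 0.3166 mg/L.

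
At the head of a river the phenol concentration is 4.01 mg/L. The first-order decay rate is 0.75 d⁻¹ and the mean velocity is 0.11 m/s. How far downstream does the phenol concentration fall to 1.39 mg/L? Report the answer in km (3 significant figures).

13.4 km

From C = C₀·e^(−kt), t = ln(C₀/C)/k = ln(4.01/1.39)/0.75 = 1.059/0.75 = 1.413 d.
Distance = v·t = 0.11 m/s × 1.221e+05 s = 1.343e+04 m = 13.43 km.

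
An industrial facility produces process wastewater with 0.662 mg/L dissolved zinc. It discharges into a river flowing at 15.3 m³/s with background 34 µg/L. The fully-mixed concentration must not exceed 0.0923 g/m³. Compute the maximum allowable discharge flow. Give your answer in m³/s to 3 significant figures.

1.57 m³/s

34 µg/L = 0.034 mg/L.
Mass balance at complete mixing: C_std·(Q_w + Q_r) = Q_w·C_e + Q_r·C_b.
Rearranging, Q_w = Q_r·(C_std − C_b)/(C_e − C_std) = 15.3·(0.0923 − 0.034) / (0.662 − 0.0923) = 1.566 m³/s.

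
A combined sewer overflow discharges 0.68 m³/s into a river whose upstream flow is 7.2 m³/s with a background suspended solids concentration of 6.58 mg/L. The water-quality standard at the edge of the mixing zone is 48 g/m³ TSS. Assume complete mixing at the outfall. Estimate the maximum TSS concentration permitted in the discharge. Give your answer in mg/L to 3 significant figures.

Mass balance: 48·7.88 = 0.68·Cₑ + 7.2·6.58.
Cₑ = (378.2 − 47.38) / 0.68 = 486.6 mg/L.

487 mg/L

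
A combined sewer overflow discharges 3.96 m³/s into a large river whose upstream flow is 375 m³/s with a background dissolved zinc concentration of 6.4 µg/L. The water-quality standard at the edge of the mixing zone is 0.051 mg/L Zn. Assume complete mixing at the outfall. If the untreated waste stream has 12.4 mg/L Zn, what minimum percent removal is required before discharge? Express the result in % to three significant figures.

6.4 µg/L = 0.0064 mg/L.
Mass balance: 0.051·379 = 3.96·Cₑ + 375·0.0064.
Cₑ = (19.33 − 2.4) / 3.96 = 4.274 mg/L.
Required removal = 1 − 4.274/12.4 = 65.53 %.

65.5 %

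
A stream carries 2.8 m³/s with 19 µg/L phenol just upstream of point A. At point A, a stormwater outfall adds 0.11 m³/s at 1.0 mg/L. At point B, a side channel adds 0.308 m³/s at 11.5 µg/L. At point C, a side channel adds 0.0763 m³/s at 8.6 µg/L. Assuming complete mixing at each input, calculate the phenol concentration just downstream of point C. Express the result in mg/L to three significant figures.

19 µg/L = 0.019 mg/L.
After input A: C = (2.8·0.019 + 0.11·1) / 2.91 = 0.05608 mg/L.
11.5 µg/L = 0.0115 mg/L.
After input B: C = (2.91·0.05608 + 0.308·0.0115) / 3.218 = 0.05182 mg/L.
8.6 µg/L = 0.0086 mg/L.
After input C: C = (3.218·0.05182 + 0.0763·0.0086) / 3.294 = 0.05081 mg/L.

0.0508 mg/L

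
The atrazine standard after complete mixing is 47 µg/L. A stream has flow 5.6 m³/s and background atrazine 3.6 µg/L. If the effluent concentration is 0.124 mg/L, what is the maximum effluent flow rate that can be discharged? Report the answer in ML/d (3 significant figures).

273 ML/d

3.6 µg/L = 0.0036 mg/L.
47 µg/L = 0.047 mg/L.
Mass balance at complete mixing: C_std·(Q_w + Q_r) = Q_w·C_e + Q_r·C_b.
Rearranging, Q_w = Q_r·(C_std − C_b)/(C_e − C_std) = 5.6·(0.047 − 0.0036) / (0.124 − 0.047) = 3.156 m³/s.
= 272.7 ML/d.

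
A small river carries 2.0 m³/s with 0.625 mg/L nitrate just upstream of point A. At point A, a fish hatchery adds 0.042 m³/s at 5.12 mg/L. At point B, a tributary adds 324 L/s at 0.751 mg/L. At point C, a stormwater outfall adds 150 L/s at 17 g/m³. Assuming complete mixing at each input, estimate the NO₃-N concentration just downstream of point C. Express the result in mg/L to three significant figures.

After input A: C = (2·0.625 + 0.042·5.12) / 2.042 = 0.7175 mg/L.
324 L/s = 0.324 m³/s.
After input B: C = (2.042·0.7175 + 0.324·0.751) / 2.366 = 0.722 mg/L.
150 L/s = 0.15 m³/s.
After input C: C = (2.366·0.722 + 0.15·17) / 2.516 = 1.693 mg/L.

1.69 mg/L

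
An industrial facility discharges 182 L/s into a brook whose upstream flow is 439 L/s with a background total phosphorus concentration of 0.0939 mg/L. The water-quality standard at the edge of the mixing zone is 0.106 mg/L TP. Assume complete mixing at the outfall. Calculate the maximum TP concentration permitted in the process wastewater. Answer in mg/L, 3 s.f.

182 L/s = 0.182 m³/s.
439 L/s = 0.439 m³/s.
Mass balance: 0.106·0.621 = 0.182·Cₑ + 0.439·0.0939.
Cₑ = (0.06583 − 0.04122) / 0.182 = 0.1352 mg/L.

0.135 mg/L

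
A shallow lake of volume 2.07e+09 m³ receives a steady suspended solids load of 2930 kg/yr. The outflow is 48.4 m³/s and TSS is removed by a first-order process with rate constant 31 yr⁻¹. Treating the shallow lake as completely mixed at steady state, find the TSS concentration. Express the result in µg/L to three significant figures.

0.0446 µg/L

Outflow Q = 48.4 m³/s × 3.156e+07 s/yr = 1.527e+09 m³/yr.
Steady-state CSTR mass balance: W = Q·C + k·V·C, so C = W/(Q + kV).
Q + kV = 1.527e+09 + 31·2.07e+09 = 6.57e+10 m³/yr.
C = 2930/6.57e+10 = 4.46e-08 kg/m³ = 4.46e-05 mg/L = 0.0446 µg/L.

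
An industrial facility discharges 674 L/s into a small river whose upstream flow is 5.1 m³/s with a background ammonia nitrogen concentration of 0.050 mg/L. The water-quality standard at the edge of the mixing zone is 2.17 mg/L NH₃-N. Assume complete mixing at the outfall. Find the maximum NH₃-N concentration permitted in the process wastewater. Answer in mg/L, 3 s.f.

18.2 mg/L

674 L/s = 0.674 m³/s.
Mass balance: 2.17·5.774 = 0.674·Cₑ + 5.1·0.05.
Cₑ = (12.53 − 0.255) / 0.674 = 18.21 mg/L.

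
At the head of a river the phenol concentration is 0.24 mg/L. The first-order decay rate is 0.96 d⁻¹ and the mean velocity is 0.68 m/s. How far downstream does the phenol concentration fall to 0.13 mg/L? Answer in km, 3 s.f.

37.5 km

From C = C₀·e^(−kt), t = ln(C₀/C)/k = ln(0.24/0.13)/0.96 = 0.6131/0.96 = 0.6387 d.
Distance = v·t = 0.68 m/s × 5.518e+04 s = 3.752e+04 m = 37.52 km.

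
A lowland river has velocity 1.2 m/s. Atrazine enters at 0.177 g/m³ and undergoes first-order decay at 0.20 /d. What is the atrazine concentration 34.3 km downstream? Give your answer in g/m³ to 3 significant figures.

Travel time t = 34.3 km / 1.2 m/s = 3.43e+04/1.2 = 2.858e+04 s = 0.3308 d.
First-order decay: C = 0.177·exp(−0.20·0.3308) = 0.177·0.936 = 0.1657 g/m³.

0.166 g/m³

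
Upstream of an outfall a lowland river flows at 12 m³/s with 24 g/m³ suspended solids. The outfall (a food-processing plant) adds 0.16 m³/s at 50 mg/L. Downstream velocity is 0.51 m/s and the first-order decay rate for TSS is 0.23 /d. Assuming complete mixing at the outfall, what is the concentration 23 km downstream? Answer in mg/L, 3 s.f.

After complete mixing, C₀ = (0.16·50 + 12·24) / 12.16 = 24.34 mg/L.
Travel time t = 2.3e+04 m / 0.51 m/s = 4.51e+04 s = 0.522 d.
C = 24.34·exp(−0.23·0.522) = 24.34·0.8869 = 21.59 mg/L.

21.6 mg/L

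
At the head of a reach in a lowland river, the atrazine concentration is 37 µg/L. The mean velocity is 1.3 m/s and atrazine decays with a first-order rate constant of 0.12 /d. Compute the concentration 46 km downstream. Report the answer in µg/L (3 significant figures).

Travel time t = 46 km / 1.3 m/s = 4.6e+04/1.3 = 3.538e+04 s = 0.4095 d.
First-order decay: C = 37·exp(−0.12·0.4095) = 37·0.952 = 35.23 µg/L.

35.2 µg/L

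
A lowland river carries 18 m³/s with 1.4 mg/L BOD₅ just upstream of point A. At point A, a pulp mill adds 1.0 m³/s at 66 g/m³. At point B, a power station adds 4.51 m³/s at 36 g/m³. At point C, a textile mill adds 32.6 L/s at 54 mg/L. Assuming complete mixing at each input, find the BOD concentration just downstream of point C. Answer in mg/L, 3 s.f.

After input A: C = (18·1.4 + 1·66) / 19 = 4.8 mg/L.
After input B: C = (19·4.8 + 4.51·36) / 23.51 = 10.79 mg/L.
32.6 L/s = 0.0326 m³/s.
After input C: C = (23.51·10.79 + 0.0326·54) / 23.54 = 10.85 mg/L.

10.8 mg/L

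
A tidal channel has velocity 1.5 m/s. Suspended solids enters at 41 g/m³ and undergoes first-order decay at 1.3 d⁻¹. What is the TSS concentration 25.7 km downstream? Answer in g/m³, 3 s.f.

Travel time t = 25.7 km / 1.5 m/s = 2.57e+04/1.5 = 1.713e+04 s = 0.1983 d.
First-order decay: C = 41·exp(−1.3·0.1983) = 41·0.7728 = 31.68 g/m³.

31.7 g/m³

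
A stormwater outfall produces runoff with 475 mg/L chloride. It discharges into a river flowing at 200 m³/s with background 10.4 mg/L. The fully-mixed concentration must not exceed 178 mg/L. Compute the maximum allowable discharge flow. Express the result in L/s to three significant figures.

Mass balance at complete mixing: C_std·(Q_w + Q_r) = Q_w·C_e + Q_r·C_b.
Rearranging, Q_w = Q_r·(C_std − C_b)/(C_e − C_std) = 200·(178 − 10.4) / (475 − 178) = 112.9 m³/s.
= 1.129e+05 L/s.

113000 L/s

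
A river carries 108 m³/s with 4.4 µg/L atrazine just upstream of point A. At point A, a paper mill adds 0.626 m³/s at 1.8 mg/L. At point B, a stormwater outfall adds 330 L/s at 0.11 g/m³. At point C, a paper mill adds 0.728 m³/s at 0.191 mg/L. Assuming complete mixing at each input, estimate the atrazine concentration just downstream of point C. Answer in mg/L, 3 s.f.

4.4 µg/L = 0.0044 mg/L.
After input A: C = (108·0.0044 + 0.626·1.8) / 108.6 = 0.01475 mg/L.
330 L/s = 0.33 m³/s.
After input B: C = (108.6·0.01475 + 0.33·0.11) / 109 = 0.01504 mg/L.
After input C: C = (109·0.01504 + 0.728·0.191) / 109.7 = 0.0162 mg/L.

0.0162 mg/L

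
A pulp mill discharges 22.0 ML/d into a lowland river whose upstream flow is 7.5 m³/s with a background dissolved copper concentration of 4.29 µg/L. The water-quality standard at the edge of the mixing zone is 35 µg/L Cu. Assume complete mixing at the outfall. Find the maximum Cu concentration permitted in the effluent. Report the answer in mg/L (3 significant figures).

0.940 mg/L

22.0 ML/d = 0.2546 m³/s.
4.29 µg/L = 0.00429 mg/L.
35 µg/L = 0.035 mg/L.
Mass balance: 0.035·7.755 = 0.2546·Cₑ + 7.5·0.00429.
Cₑ = (0.2714 − 0.03218) / 0.2546 = 0.9395 mg/L.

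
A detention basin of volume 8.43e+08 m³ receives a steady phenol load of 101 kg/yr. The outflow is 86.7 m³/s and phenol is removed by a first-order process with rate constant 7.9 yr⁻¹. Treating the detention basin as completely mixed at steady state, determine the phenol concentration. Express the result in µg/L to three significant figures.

Outflow Q = 86.7 m³/s × 3.156e+07 s/yr = 2.736e+09 m³/yr.
Steady-state CSTR mass balance: W = Q·C + k·V·C, so C = W/(Q + kV).
Q + kV = 2.736e+09 + 7.9·8.43e+08 = 9.396e+09 m³/yr.
C = 101/9.396e+09 = 1.075e-08 kg/m³ = 1.075e-05 mg/L = 0.01075 µg/L.

0.0107 µg/L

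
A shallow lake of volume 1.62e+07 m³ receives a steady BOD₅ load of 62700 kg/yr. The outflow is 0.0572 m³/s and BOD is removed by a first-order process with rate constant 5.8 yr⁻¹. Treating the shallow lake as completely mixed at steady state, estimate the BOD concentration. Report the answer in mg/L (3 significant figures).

Outflow Q = 0.0572 m³/s × 3.156e+07 s/yr = 1.805e+06 m³/yr.
Steady-state CSTR mass balance: W = Q·C + k·V·C, so C = W/(Q + kV).
Q + kV = 1.805e+06 + 5.8·1.62e+07 = 9.577e+07 m³/yr.
C = 62700/9.577e+07 = 0.0006547 kg/m³ = 0.6547 mg/L.

0.655 mg/L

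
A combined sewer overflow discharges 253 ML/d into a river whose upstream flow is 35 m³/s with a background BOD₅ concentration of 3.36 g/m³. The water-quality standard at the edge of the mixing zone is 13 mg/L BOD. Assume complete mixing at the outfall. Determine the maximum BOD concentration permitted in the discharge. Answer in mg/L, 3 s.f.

253 ML/d = 2.928 m³/s.
Mass balance: 13·37.93 = 2.928·Cₑ + 35·3.36.
Cₑ = (493.1 − 117.6) / 2.928 = 128.2 mg/L.

128 mg/L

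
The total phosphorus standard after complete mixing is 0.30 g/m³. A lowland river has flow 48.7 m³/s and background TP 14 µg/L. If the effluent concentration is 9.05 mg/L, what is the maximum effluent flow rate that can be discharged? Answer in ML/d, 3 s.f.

14 µg/L = 0.014 mg/L.
Mass balance at complete mixing: C_std·(Q_w + Q_r) = Q_w·C_e + Q_r·C_b.
Rearranging, Q_w = Q_r·(C_std − C_b)/(C_e − C_std) = 48.7·(0.3 − 0.014) / (9.05 − 0.3) = 1.592 m³/s.
= 137.5 ML/d.

138 ML/d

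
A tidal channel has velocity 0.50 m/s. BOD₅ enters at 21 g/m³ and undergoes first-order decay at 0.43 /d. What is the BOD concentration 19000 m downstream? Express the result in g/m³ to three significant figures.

17.4 g/m³

Travel time t = 19000 m / 0.50 m/s = 1.9e+04/0.50 = 3.8e+04 s = 0.4398 d.
First-order decay: C = 21·exp(−0.43·0.4398) = 21·0.8277 = 17.38 g/m³.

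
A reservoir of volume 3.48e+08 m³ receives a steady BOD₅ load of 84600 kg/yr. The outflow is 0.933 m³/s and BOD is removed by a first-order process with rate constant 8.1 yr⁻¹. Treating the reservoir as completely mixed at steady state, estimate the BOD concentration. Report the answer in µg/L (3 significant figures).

Outflow Q = 0.933 m³/s × 3.156e+07 s/yr = 2.944e+07 m³/yr.
Steady-state CSTR mass balance: W = Q·C + k·V·C, so C = W/(Q + kV).
Q + kV = 2.944e+07 + 8.1·3.48e+08 = 2.848e+09 m³/yr.
C = 84600/2.848e+09 = 2.97e-05 kg/m³ = 0.0297 mg/L = 29.7 µg/L.

29.7 µg/L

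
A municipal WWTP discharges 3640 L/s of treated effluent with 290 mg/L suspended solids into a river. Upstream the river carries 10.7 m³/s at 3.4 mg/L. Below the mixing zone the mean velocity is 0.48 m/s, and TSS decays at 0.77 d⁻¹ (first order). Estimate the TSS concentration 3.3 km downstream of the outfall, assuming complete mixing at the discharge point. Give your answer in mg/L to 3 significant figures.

3640 L/s = 3.64 m³/s.
After complete mixing, C₀ = (3.64·290 + 10.7·3.4) / 14.34 = 76.15 mg/L.
Travel time t = 3300 m / 0.48 m/s = 6875 s = 0.07957 d.
C = 76.15·exp(−0.77·0.07957) = 76.15·0.9406 = 71.62 mg/L.

71.6 mg/L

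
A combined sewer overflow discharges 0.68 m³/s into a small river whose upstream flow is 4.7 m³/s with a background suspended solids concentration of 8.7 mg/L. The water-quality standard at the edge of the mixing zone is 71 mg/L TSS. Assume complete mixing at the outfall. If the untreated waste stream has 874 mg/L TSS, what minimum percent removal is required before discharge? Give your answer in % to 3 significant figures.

42.6 %

Mass balance: 71·5.38 = 0.68·Cₑ + 4.7·8.7.
Cₑ = (382 − 40.89) / 0.68 = 501.6 mg/L.
Required removal = 1 − 501.6/874 = 42.61 %.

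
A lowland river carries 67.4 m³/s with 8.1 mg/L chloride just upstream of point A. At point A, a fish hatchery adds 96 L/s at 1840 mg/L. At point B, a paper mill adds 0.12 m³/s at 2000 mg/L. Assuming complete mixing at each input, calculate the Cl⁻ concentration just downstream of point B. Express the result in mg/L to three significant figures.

96 L/s = 0.096 m³/s.
After input A: C = (67.4·8.1 + 0.096·1840) / 67.5 = 10.71 mg/L.
After input B: C = (67.5·10.71 + 0.12·2000) / 67.62 = 14.24 mg/L.

14.2 mg/L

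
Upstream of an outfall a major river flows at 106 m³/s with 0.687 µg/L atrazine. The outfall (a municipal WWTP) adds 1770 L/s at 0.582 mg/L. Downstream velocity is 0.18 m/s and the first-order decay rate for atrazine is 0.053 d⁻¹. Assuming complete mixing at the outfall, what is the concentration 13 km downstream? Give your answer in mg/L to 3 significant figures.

0.00979 mg/L

1770 L/s = 1.77 m³/s.
0.687 µg/L = 0.000687 mg/L.
After complete mixing, C₀ = (1.77·0.582 + 106·0.000687) / 107.8 = 0.01023 mg/L.
Travel time t = 1.3e+04 m / 0.18 m/s = 7.222e+04 s = 0.8359 d.
C = 0.01023·exp(−0.053·0.8359) = 0.01023·0.9567 = 0.009791 mg/L.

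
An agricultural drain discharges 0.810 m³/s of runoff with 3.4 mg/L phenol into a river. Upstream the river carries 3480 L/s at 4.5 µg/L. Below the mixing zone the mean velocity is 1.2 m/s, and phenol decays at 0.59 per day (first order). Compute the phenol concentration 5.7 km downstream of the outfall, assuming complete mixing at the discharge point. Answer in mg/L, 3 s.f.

0.625 mg/L

3480 L/s = 3.48 m³/s.
4.5 µg/L = 0.0045 mg/L.
After complete mixing, C₀ = (0.81·3.4 + 3.48·0.0045) / 4.29 = 0.6456 mg/L.
Travel time t = 5700 m / 1.2 m/s = 4750 s = 0.05498 d.
C = 0.6456·exp(−0.59·0.05498) = 0.6456·0.9681 = 0.625 mg/L.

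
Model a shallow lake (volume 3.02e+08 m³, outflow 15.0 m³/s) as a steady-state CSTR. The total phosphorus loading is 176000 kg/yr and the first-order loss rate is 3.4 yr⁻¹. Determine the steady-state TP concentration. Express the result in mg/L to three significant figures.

Outflow Q = 15.0 m³/s × 3.156e+07 s/yr = 4.734e+08 m³/yr.
Steady-state CSTR mass balance: W = Q·C + k·V·C, so C = W/(Q + kV).
Q + kV = 4.734e+08 + 3.4·3.02e+08 = 1.5e+09 m³/yr.
C = 176000/1.5e+09 = 0.0001173 kg/m³ = 0.1173 mg/L.

0.117 mg/L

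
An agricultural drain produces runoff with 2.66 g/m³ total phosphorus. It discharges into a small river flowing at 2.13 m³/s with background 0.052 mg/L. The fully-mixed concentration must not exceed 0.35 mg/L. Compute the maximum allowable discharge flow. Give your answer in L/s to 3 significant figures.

275 L/s

Mass balance at complete mixing: C_std·(Q_w + Q_r) = Q_w·C_e + Q_r·C_b.
Rearranging, Q_w = Q_r·(C_std − C_b)/(C_e − C_std) = 2.13·(0.35 − 0.052) / (2.66 − 0.35) = 0.2748 m³/s.
= 274.8 L/s.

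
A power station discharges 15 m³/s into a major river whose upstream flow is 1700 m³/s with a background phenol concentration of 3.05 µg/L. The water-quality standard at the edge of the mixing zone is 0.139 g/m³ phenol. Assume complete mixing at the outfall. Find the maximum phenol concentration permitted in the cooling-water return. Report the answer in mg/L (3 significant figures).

15.5 mg/L

3.05 µg/L = 0.00305 mg/L.
Mass balance: 0.139·1715 = 15·Cₑ + 1700·0.00305.
Cₑ = (238.4 − 5.185) / 15 = 15.55 mg/L.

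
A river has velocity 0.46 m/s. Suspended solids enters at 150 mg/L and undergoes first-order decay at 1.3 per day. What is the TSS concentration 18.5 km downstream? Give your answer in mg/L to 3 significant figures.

Travel time t = 18.5 km / 0.46 m/s = 1.85e+04/0.46 = 4.022e+04 s = 0.4655 d.
First-order decay: C = 150·exp(−1.3·0.4655) = 150·0.546 = 81.9 mg/L.

81.9 mg/L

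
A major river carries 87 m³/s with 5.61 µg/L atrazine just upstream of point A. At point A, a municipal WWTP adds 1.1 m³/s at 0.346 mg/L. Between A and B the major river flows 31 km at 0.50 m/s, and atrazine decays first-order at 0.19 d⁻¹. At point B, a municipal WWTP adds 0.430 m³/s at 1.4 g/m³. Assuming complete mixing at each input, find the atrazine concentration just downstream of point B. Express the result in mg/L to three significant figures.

5.61 µg/L = 0.00561 mg/L.
After input A: C = (87·0.00561 + 1.1·0.346) / 88.1 = 0.00986 mg/L.
Over the 31 km reach to input B (t = 6.2e+04 s = 0.7176 d), decay gives C = 0.00986·exp(−0.19·0.7176) = 0.008603 mg/L.
After input B: C = (88.1·0.008603 + 0.43·1.4) / 88.53 = 0.01536 mg/L.

0.0154 mg/L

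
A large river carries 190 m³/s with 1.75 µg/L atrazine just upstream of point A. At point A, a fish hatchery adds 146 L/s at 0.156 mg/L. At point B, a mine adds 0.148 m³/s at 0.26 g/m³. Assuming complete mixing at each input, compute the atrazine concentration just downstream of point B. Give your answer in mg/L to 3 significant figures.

0.00207 mg/L

1.75 µg/L = 0.00175 mg/L.
146 L/s = 0.146 m³/s.
After input A: C = (190·0.00175 + 0.146·0.156) / 190.1 = 0.001868 mg/L.
After input B: C = (190.1·0.001868 + 0.148·0.26) / 190.3 = 0.002069 mg/L.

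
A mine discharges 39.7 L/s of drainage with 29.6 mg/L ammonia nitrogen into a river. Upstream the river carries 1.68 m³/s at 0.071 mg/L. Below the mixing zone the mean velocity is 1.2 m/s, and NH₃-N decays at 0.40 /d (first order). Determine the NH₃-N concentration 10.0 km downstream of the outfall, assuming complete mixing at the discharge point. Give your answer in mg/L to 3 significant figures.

0.724 mg/L

39.7 L/s = 0.0397 m³/s.
After complete mixing, C₀ = (0.0397·29.6 + 1.68·0.071) / 1.72 = 0.7527 mg/L.
Travel time t = 1e+04 m / 1.2 m/s = 8333 s = 0.09645 d.
C = 0.7527·exp(−0.40·0.09645) = 0.7527·0.9622 = 0.7242 mg/L.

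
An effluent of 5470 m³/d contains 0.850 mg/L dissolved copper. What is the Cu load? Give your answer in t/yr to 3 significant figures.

1.70 t/yr

5470 m³/d = 0.06331 m³/s.
Mass flux = Q·C = 0.06331 m³/s × 0.85 g/m³ = 0.05381 g/s.
= 0.05381 g/s × 31.56 = 1.698 t/yr.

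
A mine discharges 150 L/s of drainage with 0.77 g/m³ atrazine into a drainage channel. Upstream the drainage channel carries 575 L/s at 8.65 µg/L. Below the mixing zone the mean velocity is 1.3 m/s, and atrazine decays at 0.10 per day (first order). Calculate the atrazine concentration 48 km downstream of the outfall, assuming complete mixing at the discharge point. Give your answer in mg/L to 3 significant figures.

0.159 mg/L

150 L/s = 0.15 m³/s.
575 L/s = 0.575 m³/s.
8.65 µg/L = 0.00865 mg/L.
After complete mixing, C₀ = (0.15·0.77 + 0.575·0.00865) / 0.725 = 0.1662 mg/L.
Travel time t = 4.8e+04 m / 1.3 m/s = 3.692e+04 s = 0.4274 d.
C = 0.1662·exp(−0.10·0.4274) = 0.1662·0.9582 = 0.1592 mg/L.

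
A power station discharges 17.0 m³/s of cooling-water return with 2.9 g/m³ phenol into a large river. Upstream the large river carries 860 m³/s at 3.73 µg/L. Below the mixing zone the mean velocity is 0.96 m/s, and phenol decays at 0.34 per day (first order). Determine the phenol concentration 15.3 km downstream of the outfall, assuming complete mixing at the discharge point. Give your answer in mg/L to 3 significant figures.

0.0562 mg/L

3.73 µg/L = 0.00373 mg/L.
After complete mixing, C₀ = (17·2.9 + 860·0.00373) / 877 = 0.05987 mg/L.
Travel time t = 1.53e+04 m / 0.96 m/s = 1.594e+04 s = 0.1845 d.
C = 0.05987·exp(−0.34·0.1845) = 0.05987·0.9392 = 0.05623 mg/L.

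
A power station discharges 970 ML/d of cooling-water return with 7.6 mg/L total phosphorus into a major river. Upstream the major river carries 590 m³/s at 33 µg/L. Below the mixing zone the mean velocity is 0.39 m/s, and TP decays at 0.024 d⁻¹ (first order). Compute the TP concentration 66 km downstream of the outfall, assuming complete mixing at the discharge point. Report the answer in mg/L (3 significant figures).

970 ML/d = 11.23 m³/s.
33 µg/L = 0.033 mg/L.
After complete mixing, C₀ = (11.23·7.6 + 590·0.033) / 601.2 = 0.1743 mg/L.
Travel time t = 6.6e+04 m / 0.39 m/s = 1.692e+05 s = 1.959 d.
C = 0.1743·exp(−0.024·1.959) = 0.1743·0.9541 = 0.1663 mg/L.

0.166 mg/L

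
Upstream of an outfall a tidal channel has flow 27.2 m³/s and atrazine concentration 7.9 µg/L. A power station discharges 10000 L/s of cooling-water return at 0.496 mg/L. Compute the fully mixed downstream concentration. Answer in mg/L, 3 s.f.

0.139 mg/L

10000 L/s = 10 m³/s.
7.9 µg/L = 0.0079 mg/L.
Conservation of mass across the mixing zone: C = (10·0.496 + 27.2·0.0079) / (10 + 27.2) = 5.175/37.2 = 0.1391 mg/L.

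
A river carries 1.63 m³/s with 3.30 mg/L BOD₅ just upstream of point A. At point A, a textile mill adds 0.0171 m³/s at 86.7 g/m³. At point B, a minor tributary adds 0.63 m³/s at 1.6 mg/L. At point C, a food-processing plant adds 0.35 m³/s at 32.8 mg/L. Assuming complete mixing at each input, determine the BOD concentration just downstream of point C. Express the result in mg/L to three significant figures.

After input A: C = (1.63·3.3 + 0.0171·86.7) / 1.647 = 4.166 mg/L.
After input B: C = (1.647·4.166 + 0.63·1.6) / 2.277 = 3.456 mg/L.
After input C: C = (2.277·3.456 + 0.35·32.8) / 2.627 = 7.365 mg/L.

7.37 mg/L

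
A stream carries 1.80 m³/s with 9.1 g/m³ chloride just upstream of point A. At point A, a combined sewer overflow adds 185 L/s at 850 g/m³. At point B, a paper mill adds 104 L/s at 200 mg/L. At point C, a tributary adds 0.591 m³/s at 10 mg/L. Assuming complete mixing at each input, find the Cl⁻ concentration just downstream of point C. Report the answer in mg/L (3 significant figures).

74.8 mg/L

185 L/s = 0.185 m³/s.
After input A: C = (1.8·9.1 + 0.185·850) / 1.985 = 87.47 mg/L.
104 L/s = 0.104 m³/s.
After input B: C = (1.985·87.47 + 0.104·200) / 2.089 = 93.07 mg/L.
After input C: C = (2.089·93.07 + 0.591·10) / 2.68 = 74.75 mg/L.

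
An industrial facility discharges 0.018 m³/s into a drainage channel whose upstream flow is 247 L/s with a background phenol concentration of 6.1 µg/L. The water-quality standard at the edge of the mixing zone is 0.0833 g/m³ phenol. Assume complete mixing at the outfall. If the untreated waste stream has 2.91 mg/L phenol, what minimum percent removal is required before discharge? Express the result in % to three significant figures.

60.7 %

247 L/s = 0.247 m³/s.
6.1 µg/L = 0.0061 mg/L.
Mass balance: 0.0833·0.265 = 0.018·Cₑ + 0.247·0.0061.
Cₑ = (0.02207 − 0.001507) / 0.018 = 1.143 mg/L.
Required removal = 1 − 1.143/2.91 = 60.73 %.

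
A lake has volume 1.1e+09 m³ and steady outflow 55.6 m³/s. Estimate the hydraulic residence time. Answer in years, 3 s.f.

0.627 yr

Q = 55.6 m³/s × 3.156e+07 s/yr = 1.755e+09 m³/yr.
Hydraulic residence time τ = V/Q = 1.1e+09/1.755e+09 = 0.6269 yr.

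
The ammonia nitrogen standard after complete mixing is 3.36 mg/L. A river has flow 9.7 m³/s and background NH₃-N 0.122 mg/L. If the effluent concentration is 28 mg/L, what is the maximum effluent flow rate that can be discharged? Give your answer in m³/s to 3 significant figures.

Mass balance at complete mixing: C_std·(Q_w + Q_r) = Q_w·C_e + Q_r·C_b.
Rearranging, Q_w = Q_r·(C_std − C_b)/(C_e − C_std) = 9.7·(3.36 − 0.122) / (28 − 3.36) = 1.275 m³/s.

1.27 m³/s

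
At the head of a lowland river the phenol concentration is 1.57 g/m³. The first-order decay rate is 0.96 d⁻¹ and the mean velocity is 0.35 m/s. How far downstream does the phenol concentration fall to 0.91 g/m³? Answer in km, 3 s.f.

17.2 km

From C = C₀·e^(−kt), t = ln(C₀/C)/k = ln(1.57/0.91)/0.96 = 0.5454/0.96 = 0.5681 d.
Distance = v·t = 0.35 m/s × 4.908e+04 s = 1.718e+04 m = 17.18 km.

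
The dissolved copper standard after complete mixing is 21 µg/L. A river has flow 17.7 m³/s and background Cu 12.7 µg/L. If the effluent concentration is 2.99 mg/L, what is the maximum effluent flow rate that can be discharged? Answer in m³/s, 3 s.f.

0.0495 m³/s

12.7 µg/L = 0.0127 mg/L.
21 µg/L = 0.021 mg/L.
Mass balance at complete mixing: C_std·(Q_w + Q_r) = Q_w·C_e + Q_r·C_b.
Rearranging, Q_w = Q_r·(C_std − C_b)/(C_e − C_std) = 17.7·(0.021 − 0.0127) / (2.99 − 0.021) = 0.04948 m³/s.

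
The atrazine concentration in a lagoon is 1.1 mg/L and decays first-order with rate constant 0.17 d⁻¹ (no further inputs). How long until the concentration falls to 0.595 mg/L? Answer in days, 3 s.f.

3.61 d

t = ln(C₀/C)/k = ln(1.1/0.595)/0.17 = 0.6145/0.17 = 3.615 d.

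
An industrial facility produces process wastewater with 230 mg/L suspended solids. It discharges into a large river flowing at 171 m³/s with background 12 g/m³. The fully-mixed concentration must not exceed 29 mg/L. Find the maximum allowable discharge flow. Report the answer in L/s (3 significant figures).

Mass balance at complete mixing: C_std·(Q_w + Q_r) = Q_w·C_e + Q_r·C_b.
Rearranging, Q_w = Q_r·(C_std − C_b)/(C_e − C_std) = 171·(29 − 12) / (230 − 29) = 14.46 m³/s.
= 1.446e+04 L/s.

14500 L/s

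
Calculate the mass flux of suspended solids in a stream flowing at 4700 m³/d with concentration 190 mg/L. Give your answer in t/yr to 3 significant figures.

326 t/yr

4700 m³/d = 0.0544 m³/s.
Mass flux = Q·C = 0.0544 m³/s × 190 g/m³ = 10.34 g/s.
= 10.34 g/s × 31.56 = 326.2 t/yr.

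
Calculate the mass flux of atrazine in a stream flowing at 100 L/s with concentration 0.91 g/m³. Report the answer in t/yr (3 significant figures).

2.87 t/yr

100 L/s = 0.1 m³/s.
Mass flux = Q·C = 0.1 m³/s × 0.91 g/m³ = 0.091 g/s.
= 0.091 g/s × 31.56 = 2.872 t/yr.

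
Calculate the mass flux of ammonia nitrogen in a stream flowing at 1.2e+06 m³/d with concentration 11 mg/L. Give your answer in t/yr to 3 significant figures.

1.2e+06 m³/d = 13.89 m³/s.
Mass flux = Q·C = 13.89 m³/s × 11 g/m³ = 152.8 g/s.
= 152.8 g/s × 31.56 = 4821 t/yr.

4820 t/yr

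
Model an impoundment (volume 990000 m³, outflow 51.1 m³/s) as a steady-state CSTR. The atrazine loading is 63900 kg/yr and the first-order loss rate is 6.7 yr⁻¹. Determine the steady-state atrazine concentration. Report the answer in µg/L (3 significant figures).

Outflow Q = 51.1 m³/s × 3.156e+07 s/yr = 1.613e+09 m³/yr.
Steady-state CSTR mass balance: W = Q·C + k·V·C, so C = W/(Q + kV).
Q + kV = 1.613e+09 + 6.7·990000 = 1.619e+09 m³/yr.
C = 63900/1.619e+09 = 3.946e-05 kg/m³ = 0.03946 mg/L = 39.46 µg/L.

39.5 µg/L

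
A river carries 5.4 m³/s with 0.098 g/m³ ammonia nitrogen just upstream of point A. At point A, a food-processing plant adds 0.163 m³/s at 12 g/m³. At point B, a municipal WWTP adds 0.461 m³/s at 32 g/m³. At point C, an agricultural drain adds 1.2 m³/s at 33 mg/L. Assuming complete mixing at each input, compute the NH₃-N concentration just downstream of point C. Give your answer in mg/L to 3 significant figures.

After input A: C = (5.4·0.098 + 0.163·12) / 5.563 = 0.4467 mg/L.
After input B: C = (5.563·0.4467 + 0.461·32) / 6.024 = 2.861 mg/L.
After input C: C = (6.024·2.861 + 1.2·33) / 7.224 = 7.868 mg/L.

7.87 mg/L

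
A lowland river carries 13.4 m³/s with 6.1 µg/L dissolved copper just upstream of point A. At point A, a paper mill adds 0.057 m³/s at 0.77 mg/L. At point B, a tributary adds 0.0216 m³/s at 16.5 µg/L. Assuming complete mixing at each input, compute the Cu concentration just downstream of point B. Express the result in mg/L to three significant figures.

6.1 µg/L = 0.0061 mg/L.
After input A: C = (13.4·0.0061 + 0.057·0.77) / 13.46 = 0.009336 mg/L.
16.5 µg/L = 0.0165 mg/L.
After input B: C = (13.46·0.009336 + 0.0216·0.0165) / 13.48 = 0.009347 mg/L.

0.00935 mg/L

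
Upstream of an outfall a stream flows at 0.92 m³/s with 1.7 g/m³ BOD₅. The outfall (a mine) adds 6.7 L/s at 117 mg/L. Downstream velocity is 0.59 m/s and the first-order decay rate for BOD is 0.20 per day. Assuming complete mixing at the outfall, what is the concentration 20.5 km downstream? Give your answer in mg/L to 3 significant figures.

6.7 L/s = 0.0067 m³/s.
After complete mixing, C₀ = (0.0067·117 + 0.92·1.7) / 0.9267 = 2.534 mg/L.
Travel time t = 2.05e+04 m / 0.59 m/s = 3.475e+04 s = 0.4022 d.
C = 2.534·exp(−0.20·0.4022) = 2.534·0.9227 = 2.338 mg/L.

2.34 mg/L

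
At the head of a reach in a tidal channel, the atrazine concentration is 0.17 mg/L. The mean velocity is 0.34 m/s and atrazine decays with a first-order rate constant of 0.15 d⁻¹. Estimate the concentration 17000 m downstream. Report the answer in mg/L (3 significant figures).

Travel time t = 17000 m / 0.34 m/s = 1.7e+04/0.34 = 5e+04 s = 0.5787 d.
First-order decay: C = 0.17·exp(−0.15·0.5787) = 0.17·0.9169 = 0.1559 mg/L.

0.156 mg/L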